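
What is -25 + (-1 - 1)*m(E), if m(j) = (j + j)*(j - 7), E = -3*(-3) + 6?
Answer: -505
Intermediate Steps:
E = 15 (E = 9 + 6 = 15)
m(j) = 2*j*(-7 + j) (m(j) = (2*j)*(-7 + j) = 2*j*(-7 + j))
-25 + (-1 - 1)*m(E) = -25 + (-1 - 1)*(2*15*(-7 + 15)) = -25 - 4*15*8 = -25 - 2*240 = -25 - 480 = -505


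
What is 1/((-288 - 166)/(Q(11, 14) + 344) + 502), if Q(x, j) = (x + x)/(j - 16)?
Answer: 333/166712 ≈ 0.0019975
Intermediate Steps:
Q(x, j) = 2*x/(-16 + j) (Q(x, j) = (2*x)/(-16 + j) = 2*x/(-16 + j))
1/((-288 - 166)/(Q(11, 14) + 344) + 502) = 1/((-288 - 166)/(2*11/(-16 + 14) + 344) + 502) = 1/(-454/(2*11/(-2) + 344) + 502) = 1/(-454/(2*11*(-½) + 344) + 502) = 1/(-454/(-11 + 344) + 502) = 1/(-454/333 + 502) = 1/(166712/333) = 333/166712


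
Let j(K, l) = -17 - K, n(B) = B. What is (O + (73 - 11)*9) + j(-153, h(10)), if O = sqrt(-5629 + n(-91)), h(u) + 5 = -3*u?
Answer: 694 + 2*I*sqrt(1430) ≈ 694.0 + 75.631*I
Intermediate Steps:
h(u) = -5 - 3*u
O = 2*I*sqrt(1430) (O = sqrt(-5629 - 91) = sqrt(-5720) = 2*I*sqrt(1430) ≈ 75.631*I)
(O + (73 - 11)*9) + j(-153, h(10)) = (2*I*sqrt(1430) + (73 - 11)*9) + (-17 - 1*(-153)) = (2*I*sqrt(1430) + 62*9) + (-17 + 153) = (2*I*sqrt(1430) + 558) + 136 = (558 + 2*I*sqrt(1430)) + 136 = 694 + 2*I*sqrt(1430)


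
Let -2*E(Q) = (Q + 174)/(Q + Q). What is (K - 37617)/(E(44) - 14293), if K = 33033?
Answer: 403392/1257893 ≈ 0.32069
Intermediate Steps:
E(Q) = -(174 + Q)/(4*Q) (E(Q) = -(Q + 174)/(2*(Q + Q)) = -(174 + Q)/(2*(2*Q)) = -(174 + Q)*1/(2*Q)/2 = -(174 + Q)/(4*Q))
(K - 37617)/(E(44) - 14293) = (33033 - 37617)/((1/4)*(-174 - 1*44)/44 - 14293) = -4584/((1/4)*(1/44)*(-174 - 44) - 14293) = -4584/((1/4)*(1/44)*(-218) - 14293) = -4584/(-109/88 - 14293) = -4584/(-1257893/88) = -4584*(-88/1257893) = 403392/1257893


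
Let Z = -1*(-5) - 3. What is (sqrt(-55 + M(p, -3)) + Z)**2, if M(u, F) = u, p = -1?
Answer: -52 + 8*I*sqrt(14) ≈ -52.0 + 29.933*I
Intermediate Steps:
Z = 2 (Z = 5 - 3 = 2)
(sqrt(-55 + M(p, -3)) + Z)**2 = (sqrt(-55 - 1) + 2)**2 = (sqrt(-56) + 2)**2 = (2*I*sqrt(14) + 2)**2 = (2 + 2*I*sqrt(14))**2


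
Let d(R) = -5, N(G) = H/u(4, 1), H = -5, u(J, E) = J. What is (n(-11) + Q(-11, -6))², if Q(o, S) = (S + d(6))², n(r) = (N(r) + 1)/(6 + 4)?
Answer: 23415921/1600 ≈ 14635.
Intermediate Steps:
N(G) = -5/4
n(r) = -1/40 (n(r) = (-5/4 + 1)/(6 + 4) = -¼/10 = -¼*⅒ = -1/40)
Q(o, S) = (-5 + S)² (Q(o, S) = (S - 5)² = (-5 + S)²)
(n(-11) + Q(-11, -6))² = (-1/40 + (-5 - 6)²)² = (-1/40 + (-11)²)² = (-1/40 + 121)² = (4839/40)² = 23415921/1600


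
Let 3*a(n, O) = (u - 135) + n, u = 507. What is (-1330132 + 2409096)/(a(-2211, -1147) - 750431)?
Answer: -269741/187761 ≈ -1.4366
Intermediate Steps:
a(n, O) = 124 + n/3 (a(n, O) = ((507 - 135) + n)/3 = (372 + n)/3 = 124 + n/3)
(-1330132 + 2409096)/(a(-2211, -1147) - 750431) = (-1330132 + 2409096)/((124 + (1/3)*(-2211)) - 750431) = 1078964/((124 - 737) - 750431) = 1078964/(-613 - 750431) = 1078964/(-751044) = 1078964*(-1/751044) = -269741/187761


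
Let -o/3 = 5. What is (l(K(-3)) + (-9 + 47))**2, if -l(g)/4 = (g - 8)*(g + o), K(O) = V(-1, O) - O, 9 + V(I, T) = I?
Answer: 1643524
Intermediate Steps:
o = -15 (o = -3*5 = -15)
V(I, T) = -9 + I
K(O) = -10 - O (K(O) = (-9 - 1) - O = -10 - O)
l(g) = -4*(-15 + g)*(-8 + g) (l(g) = -4*(g - 8)*(g - 15) = -4*(-8 + g)*(-15 + g) = -4*(-15 + g)*(-8 + g))
(l(K(-3)) + (-9 + 47))**2 = ((-480 - 4*(-10 - 1*(-3))**2 + 92*(-10 - 1*(-3))) + (-9 + 47))**2 = ((-480 - 4*(-10 + 3)**2 + 92*(-10 + 3)) + 38)**2 = ((-480 - 4*(-7)**2 + 92*(-7)) + 38)**2 = ((-480 - 4*49 - 644) + 38)**2 = ((-480 - 196 - 644) + 38)**2 = (-1320 + 38)**2 = (-1282)**2 = 1643524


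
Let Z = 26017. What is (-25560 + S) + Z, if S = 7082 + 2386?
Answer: 9925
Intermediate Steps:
S = 9468
(-25560 + S) + Z = (-25560 + 9468) + 26017 = -16092 + 26017 = 9925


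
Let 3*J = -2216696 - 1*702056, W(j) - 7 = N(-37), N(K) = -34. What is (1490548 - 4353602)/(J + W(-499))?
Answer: 8589162/2918833 ≈ 2.9427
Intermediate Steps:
W(j) = -27 (W(j) = 7 - 34 = -27)
J = -2918752/3 (J = (-2216696 - 1*702056)/3 = (-2216696 - 702056)/3 = (1/3)*(-2918752) = -2918752/3 ≈ -9.7292e+5)
(1490548 - 4353602)/(J + W(-499)) = (1490548 - 4353602)/(-2918752/3 - 27) = -2863054/(-2918833/3) = -2863054*(-3/2918833) = 8589162/2918833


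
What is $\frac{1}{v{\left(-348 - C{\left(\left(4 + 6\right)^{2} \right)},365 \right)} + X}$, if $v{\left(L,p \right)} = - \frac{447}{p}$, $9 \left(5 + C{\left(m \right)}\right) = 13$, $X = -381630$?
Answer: $- \frac{365}{139295397} \approx -2.6203 \cdot 10^{-6}$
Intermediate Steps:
$C{\left(m \right)} = - \frac{32}{9}$ ($C{\left(m \right)} = -5 + \frac{1}{9} \cdot 13 = -5 + \frac{13}{9} = - \frac{32}{9}$)
$\frac{1}{v{\left(-348 - C{\left(\left(4 + 6\right)^{2} \right)},365 \right)} + X} = \frac{1}{- \frac{447}{365} - 381630} = \frac{1}{- \frac{139295397}{365}} = - \frac{365}{139295397}$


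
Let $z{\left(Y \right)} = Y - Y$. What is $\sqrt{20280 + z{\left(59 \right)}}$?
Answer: $26 \sqrt{30} \approx 142.41$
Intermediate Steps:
$z{\left(Y \right)} = 0$
$\sqrt{20280 + z{\left(59 \right)}} = \sqrt{20280 + 0} = \sqrt{20280} = 26 \sqrt{30}$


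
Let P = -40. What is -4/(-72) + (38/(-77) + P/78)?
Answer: -17131/18018 ≈ -0.95077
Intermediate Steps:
-4/(-72) + (38/(-77) + P/78) = -4/(-72) + (38/(-77) - 40/78) = -1/72*(-4) + (38*(-1/77) - 40*1/78) = 1/18 + (-38/77 - 20/39) = 1/18 - 3022/3003 = -17131/18018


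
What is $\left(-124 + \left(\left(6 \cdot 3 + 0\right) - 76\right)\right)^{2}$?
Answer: $33124$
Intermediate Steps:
$\left(-124 + \left(\left(6 \cdot 3 + 0\right) - 76\right)\right)^{2} = \left(-124 + \left(\left(18 + 0\right) - 76\right)\right)^{2} = \left(-124 + \left(18 - 76\right)\right)^{2} = \left(-124 - 58\right)^{2} = \left(-182\right)^{2} = 33124$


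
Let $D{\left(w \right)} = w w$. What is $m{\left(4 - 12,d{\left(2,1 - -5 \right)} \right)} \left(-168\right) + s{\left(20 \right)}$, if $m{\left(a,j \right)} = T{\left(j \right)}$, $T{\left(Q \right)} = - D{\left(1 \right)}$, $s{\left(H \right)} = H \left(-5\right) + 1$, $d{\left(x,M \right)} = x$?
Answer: $69$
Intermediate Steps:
$D{\left(w \right)} = w^{2}$
$s{\left(H \right)} = 1 - 5 H$ ($s{\left(H \right)} = - 5 H + 1 = 1 - 5 H$)
$T{\left(Q \right)} = -1$ ($T{\left(Q \right)} = - 1^{2} = \left(-1\right) 1 = -1$)
$m{\left(a,j \right)} = -1$
$m{\left(4 - 12,d{\left(2,1 - -5 \right)} \right)} \left(-168\right) + s{\left(20 \right)} = \left(-1\right) \left(-168\right) + \left(1 - 100\right) = 168 + \left(1 - 100\right) = 168 - 99 = 69$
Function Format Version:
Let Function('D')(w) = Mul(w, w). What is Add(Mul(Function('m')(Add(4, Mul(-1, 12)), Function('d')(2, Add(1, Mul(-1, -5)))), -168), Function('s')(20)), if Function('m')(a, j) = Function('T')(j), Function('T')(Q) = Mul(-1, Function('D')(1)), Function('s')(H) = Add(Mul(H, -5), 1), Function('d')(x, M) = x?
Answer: 69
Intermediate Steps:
Function('D')(w) = Pow(w, 2)
Function('s')(H) = Add(1, Mul(-5, H)) (Function('s')(H) = Add(Mul(-5, H), 1) = Add(1, Mul(-5, H)))
Function('T')(Q) = -1 (Function('T')(Q) = Mul(-1, Pow(1, 2)) = Mul(-1, 1) = -1)
Function('m')(a, j) = -1
Add(Mul(Function('m')(Add(4, Mul(-1, 12)), Function('d')(2, Add(1, Mul(-1, -5)))), -168), Function('s')(20)) = Add(Mul(-1, -168), Add(1, Mul(-5, 20))) = Add(168, Add(1, -100)) = Add(168, -99) = 69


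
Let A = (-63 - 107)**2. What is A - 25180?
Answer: 3720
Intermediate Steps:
A = 28900 (A = (-170)**2 = 28900)
A - 25180 = 28900 - 25180 = 3720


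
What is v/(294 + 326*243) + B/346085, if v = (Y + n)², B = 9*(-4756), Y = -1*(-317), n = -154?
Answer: 5791700717/27517910520 ≈ 0.21047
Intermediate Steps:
Y = 317
B = -42804
v = 26569 (v = (317 - 154)² = 163² = 26569)
v/(294 + 326*243) + B/346085 = 26569/(294 + 326*243) - 42804/346085 = 26569/(294 + 79218) - 42804*1/346085 = 26569/79512 - 42804/346085 = 5791700717/27517910520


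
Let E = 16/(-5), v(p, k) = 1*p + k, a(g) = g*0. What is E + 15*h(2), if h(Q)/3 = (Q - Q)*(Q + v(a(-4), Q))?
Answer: -16/5 ≈ -3.2000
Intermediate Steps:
a(g) = 0
v(p, k) = k + p (v(p, k) = p + k = k + p)
h(Q) = 0 (h(Q) = 3*((Q - Q)*(Q + (Q + 0))) = 3*(0*(Q + Q)) = 3*(0*(2*Q)) = 3*0 = 0)
E = -16/5 (E = 16*(-1/5) = -16/5 ≈ -3.2000)
E + 15*h(2) = -16/5 + 15*0 = -16/5 + 0 = -16/5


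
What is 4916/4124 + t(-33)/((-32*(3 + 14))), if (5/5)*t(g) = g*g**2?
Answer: 37719623/560864 ≈ 67.253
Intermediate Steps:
t(g) = g**3 (t(g) = g*g**2 = g**3)
4916/4124 + t(-33)/((-32*(3 + 14))) = 4916/4124 + (-33)**3/((-32*(3 + 14))) = 4916*(1/4124) - 35937/((-32*17)) = 1229/1031 - 35937/(-544) = 1229/1031 - 35937*(-1/544) = 1229/1031 + 35937/544 = 37719623/560864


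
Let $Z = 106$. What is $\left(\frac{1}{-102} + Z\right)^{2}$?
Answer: $\frac{116877721}{10404} \approx 11234.0$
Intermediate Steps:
$\left(\frac{1}{-102} + Z\right)^{2} = \left(\frac{1}{-102} + 106\right)^{2} = \left(- \frac{1}{102} + 106\right)^{2} = \left(\frac{10811}{102}\right)^{2} = \frac{116877721}{10404}$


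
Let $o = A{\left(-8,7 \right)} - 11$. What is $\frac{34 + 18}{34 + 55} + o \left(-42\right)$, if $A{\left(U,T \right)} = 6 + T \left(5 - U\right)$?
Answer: $- \frac{321416}{89} \approx -3611.4$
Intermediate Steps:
$o = 86$ ($o = \left(6 + 5 \cdot 7 - 7 \left(-8\right)\right) - 11 = \left(6 + 35 + 56\right) - 11 = 97 - 11 = 86$)
$\frac{34 + 18}{34 + 55} + o \left(-42\right) = \frac{34 + 18}{34 + 55} + 86 \left(-42\right) = \frac{52}{89} - 3612 = - \frac{321416}{89}$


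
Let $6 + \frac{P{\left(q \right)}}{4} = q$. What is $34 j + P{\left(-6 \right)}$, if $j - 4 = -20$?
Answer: $-592$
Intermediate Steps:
$j = -16$ ($j = 4 - 20 = -16$)
$P{\left(q \right)} = -24 + 4 q$
$34 j + P{\left(-6 \right)} = 34 \left(-16\right) + \left(-24 + 4 \left(-6\right)\right) = -544 - 48 = -592$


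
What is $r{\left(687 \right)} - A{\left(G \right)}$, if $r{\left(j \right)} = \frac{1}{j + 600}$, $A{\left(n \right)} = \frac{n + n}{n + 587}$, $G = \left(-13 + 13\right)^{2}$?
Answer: $\frac{1}{1287} \approx 0.000777$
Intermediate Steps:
$G = 0$ ($G = 0^{2} = 0$)
$A{\left(n \right)} = \frac{2 n}{587 + n}$
$r{\left(j \right)} = \frac{1}{600 + j}$
$r{\left(687 \right)} - A{\left(G \right)} = \frac{1}{600 + 687} - 2 \cdot 0 \frac{1}{587 + 0} = \frac{1}{1287} - 2 \cdot 0 \cdot \frac{1}{587} = \frac{1}{1287} - 0 = \frac{1}{1287} + 0 = \frac{1}{1287}$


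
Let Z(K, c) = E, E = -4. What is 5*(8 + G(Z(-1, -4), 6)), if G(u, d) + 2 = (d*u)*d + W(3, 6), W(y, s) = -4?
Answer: -710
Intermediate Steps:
Z(K, c) = -4
G(u, d) = -6 + u*d² (G(u, d) = -2 + ((d*u)*d - 4) = -2 + (u*d² - 4) = -2 + (-4 + u*d²) = -6 + u*d²)
5*(8 + G(Z(-1, -4), 6)) = 5*(8 + (-6 - 4*6²)) = 5*(8 + (-6 - 4*36)) = 5*(8 + (-6 - 144)) = 5*(8 - 150) = 5*(-142) = -710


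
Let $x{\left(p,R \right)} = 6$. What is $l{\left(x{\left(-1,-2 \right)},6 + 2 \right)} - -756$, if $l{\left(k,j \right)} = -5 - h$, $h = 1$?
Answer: $750$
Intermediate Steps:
$l{\left(k,j \right)} = -6$ ($l{\left(k,j \right)} = -5 - 1 = -6$)
$l{\left(x{\left(-1,-2 \right)},6 + 2 \right)} - -756 = -6 - -756 = -6 + 756 = 750$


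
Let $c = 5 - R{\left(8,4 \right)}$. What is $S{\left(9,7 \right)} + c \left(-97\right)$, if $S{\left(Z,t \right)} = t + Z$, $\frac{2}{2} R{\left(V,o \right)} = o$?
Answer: $-81$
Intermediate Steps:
$R{\left(V,o \right)} = o$
$c = 1$ ($c = 5 - 4 = 1$)
$S{\left(Z,t \right)} = Z + t$
$S{\left(9,7 \right)} + c \left(-97\right) = \left(9 + 7\right) + 1 \left(-97\right) = 16 - 97 = -81$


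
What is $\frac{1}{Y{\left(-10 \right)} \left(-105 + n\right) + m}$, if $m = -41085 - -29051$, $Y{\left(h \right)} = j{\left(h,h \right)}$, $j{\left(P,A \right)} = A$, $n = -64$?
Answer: $- \frac{1}{10344} \approx -9.6674 \cdot 10^{-5}$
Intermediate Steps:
$Y{\left(h \right)} = h$
$m = -12034$ ($m = -41085 + 29051 = -12034$)
$\frac{1}{Y{\left(-10 \right)} \left(-105 + n\right) + m} = \frac{1}{- 10 \left(-105 - 64\right) - 12034} = \frac{1}{\left(-10\right) \left(-169\right) - 12034} = \frac{1}{1690 - 12034} = \frac{1}{-10344} = - \frac{1}{10344}$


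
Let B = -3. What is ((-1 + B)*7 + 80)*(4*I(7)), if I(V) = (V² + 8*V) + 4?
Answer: 22672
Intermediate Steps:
I(V) = 4 + V² + 8*V
((-1 + B)*7 + 80)*(4*I(7)) = ((-1 - 3)*7 + 80)*(4*(4 + 7² + 8*7)) = (-4*7 + 80)*(4*(4 + 49 + 56)) = (-28 + 80)*(4*109) = 52*436 = 22672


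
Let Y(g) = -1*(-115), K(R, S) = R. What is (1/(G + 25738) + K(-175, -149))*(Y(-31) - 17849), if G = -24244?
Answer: 2318268283/747 ≈ 3.1034e+6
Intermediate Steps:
Y(g) = 115
(1/(G + 25738) + K(-175, -149))*(Y(-31) - 17849) = (1/(-24244 + 25738) - 175)*(115 - 17849) = (1/1494 - 175)*(-17734) = -261449/1494*(-17734) = 2318268283/747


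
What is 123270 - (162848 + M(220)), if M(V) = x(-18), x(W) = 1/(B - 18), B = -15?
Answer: -1306073/33 ≈ -39578.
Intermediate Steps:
x(W) = -1/33 (x(W) = 1/(-15 - 18) = 1/(-33) = -1/33)
M(V) = -1/33
123270 - (162848 + M(220)) = 123270 - (162848 - 1/33) = 123270 - 1*5373983/33 = 123270 - 5373983/33 = -1306073/33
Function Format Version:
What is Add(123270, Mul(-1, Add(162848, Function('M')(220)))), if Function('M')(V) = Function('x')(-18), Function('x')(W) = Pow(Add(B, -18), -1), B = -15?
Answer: Rational(-1306073, 33) ≈ -39578.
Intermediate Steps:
Function('x')(W) = Rational(-1, 33) (Function('x')(W) = Pow(Add(-15, -18), -1) = Pow(-33, -1) = Rational(-1, 33))
Function('M')(V) = Rational(-1, 33)
Add(123270, Mul(-1, Add(162848, Function('M')(220)))) = Add(123270, Mul(-1, Add(162848, Rational(-1, 33)))) = Add(123270, Mul(-1, Rational(5373983, 33))) = Add(123270, Rational(-5373983, 33)) = Rational(-1306073, 33)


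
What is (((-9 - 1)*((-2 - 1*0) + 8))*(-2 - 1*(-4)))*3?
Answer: -360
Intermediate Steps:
(((-9 - 1)*((-2 - 1*0) + 8))*(-2 - 1*(-4)))*3 = ((-10*((-2 + 0) + 8))*(-2 + 4))*3 = (-10*(-2 + 8)*2)*3 = (-10*6*2)*3 = -60*2*3 = -120*3 = -360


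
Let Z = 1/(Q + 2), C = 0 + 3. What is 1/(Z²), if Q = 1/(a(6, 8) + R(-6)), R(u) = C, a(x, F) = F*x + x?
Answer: 13225/3249 ≈ 4.0705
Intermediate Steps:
a(x, F) = x + F*x
C = 3
R(u) = 3
Q = 1/57 (Q = 1/(6*(1 + 8) + 3) = 1/(6*9 + 3) = 1/(54 + 3) = 1/57 ≈ 0.017544)
Z = 57/115 (Z = 1/(1/57 + 2) = 1/(115/57) = 57/115 ≈ 0.49565)
1/(Z²) = 1/((57/115)²) = 1/(3249/13225) = 13225/3249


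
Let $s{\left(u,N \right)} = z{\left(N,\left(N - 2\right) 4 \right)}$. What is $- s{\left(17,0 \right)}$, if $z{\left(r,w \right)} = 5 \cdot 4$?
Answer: $-20$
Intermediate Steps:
$z{\left(r,w \right)} = 20$
$s{\left(u,N \right)} = 20$
$- s{\left(17,0 \right)} = \left(-1\right) 20 = -20$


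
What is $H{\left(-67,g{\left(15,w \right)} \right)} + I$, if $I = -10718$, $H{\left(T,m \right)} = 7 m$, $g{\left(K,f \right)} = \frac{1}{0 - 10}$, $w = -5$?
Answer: $- \frac{107187}{10} \approx -10719.0$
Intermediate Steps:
$g{\left(K,f \right)} = - \frac{1}{10}$ ($g{\left(K,f \right)} = \frac{1}{-10} = - \frac{1}{10}$)
$H{\left(-67,g{\left(15,w \right)} \right)} + I = 7 \left(- \frac{1}{10}\right) - 10718 = - \frac{7}{10} - 10718 = - \frac{107187}{10}$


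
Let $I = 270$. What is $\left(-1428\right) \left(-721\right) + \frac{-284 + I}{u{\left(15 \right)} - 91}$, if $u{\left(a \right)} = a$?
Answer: $\frac{39124351}{38} \approx 1.0296 \cdot 10^{6}$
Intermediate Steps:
$\left(-1428\right) \left(-721\right) + \frac{-284 + I}{u{\left(15 \right)} - 91} = \left(-1428\right) \left(-721\right) + \frac{-284 + 270}{15 - 91} = 1029588 - \frac{14}{-76} = 1029588 - - \frac{7}{38} = 1029588 + \frac{7}{38} = \frac{39124351}{38}$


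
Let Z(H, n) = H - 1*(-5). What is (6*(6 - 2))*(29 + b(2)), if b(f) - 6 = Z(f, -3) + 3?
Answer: 1080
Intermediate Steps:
Z(H, n) = 5 + H (Z(H, n) = H + 5 = 5 + H)
b(f) = 14 + f (b(f) = 6 + ((5 + f) + 3) = 6 + (8 + f) = 14 + f)
(6*(6 - 2))*(29 + b(2)) = (6*(6 - 2))*(29 + (14 + 2)) = (6*4)*(29 + 16) = 24*45 = 1080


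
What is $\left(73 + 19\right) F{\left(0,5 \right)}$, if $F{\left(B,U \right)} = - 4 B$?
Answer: $0$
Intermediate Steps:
$\left(73 + 19\right) F{\left(0,5 \right)} = \left(73 + 19\right) \left(\left(-4\right) 0\right) = 92 \cdot 0 = 0$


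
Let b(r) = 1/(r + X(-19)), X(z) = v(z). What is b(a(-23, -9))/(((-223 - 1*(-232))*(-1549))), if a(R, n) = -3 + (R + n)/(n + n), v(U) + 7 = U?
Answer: 1/379505 ≈ 2.6350e-6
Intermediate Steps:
v(U) = -7 + U
X(z) = -7 + z
a(R, n) = -3 + (R + n)/(2*n) (a(R, n) = -3 + (R + n)/((2*n)) = -3 + (R + n)*(1/(2*n)) = -3 + (R + n)/(2*n))
b(r) = 1/(-26 + r) (b(r) = 1/(r + (-7 - 19)) = 1/(r - 26) = 1/(-26 + r))
b(a(-23, -9))/(((-223 - 1*(-232))*(-1549))) = 1/((-26 + (½)*(-23 - 5*(-9))/(-9))*(((-223 - 1*(-232))*(-1549)))) = 1/((-26 + (½)*(-⅑)*(-23 + 45))*(((-223 + 232)*(-1549)))) = 1/((-26 + (½)*(-⅑)*22)*((9*(-1549)))) = 1/(-26 - 11/9*(-13941)) = -1/13941/(-245/9) = -9/245*(-1/13941) = 1/379505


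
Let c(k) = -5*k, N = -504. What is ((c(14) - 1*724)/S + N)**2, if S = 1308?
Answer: 108908580169/427716 ≈ 2.5463e+5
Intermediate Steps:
((c(14) - 1*724)/S + N)**2 = ((-5*14 - 1*724)/1308 - 504)**2 = ((-70 - 724)*(1/1308) - 504)**2 = (-794*1/1308 - 504)**2 = (-397/654 - 504)**2 = (-330013/654)**2 = 108908580169/427716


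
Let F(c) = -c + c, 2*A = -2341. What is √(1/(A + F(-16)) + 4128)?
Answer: √22622595286/2341 ≈ 64.250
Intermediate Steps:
A = -2341/2 (A = (½)*(-2341) = -2341/2 ≈ -1170.5)
F(c) = 0
√(1/(A + F(-16)) + 4128) = √(1/(-2341/2 + 0) + 4128) = √(1/(-2341/2) + 4128) = √(-2/2341 + 4128) = √(9663646/2341) = √22622595286/2341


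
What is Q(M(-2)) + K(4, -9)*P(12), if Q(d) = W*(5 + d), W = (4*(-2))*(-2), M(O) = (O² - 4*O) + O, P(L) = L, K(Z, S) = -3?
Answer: 204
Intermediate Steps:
M(O) = O² - 3*O
W = 16 (W = -8*(-2) = 16)
Q(d) = 80 + 16*d (Q(d) = 16*(5 + d) = 80 + 16*d)
Q(M(-2)) + K(4, -9)*P(12) = (80 + 16*(-2*(-3 - 2))) - 3*12 = (80 + 16*(-2*(-5))) - 36 = (80 + 16*10) - 36 = (80 + 160) - 36 = 240 - 36 = 204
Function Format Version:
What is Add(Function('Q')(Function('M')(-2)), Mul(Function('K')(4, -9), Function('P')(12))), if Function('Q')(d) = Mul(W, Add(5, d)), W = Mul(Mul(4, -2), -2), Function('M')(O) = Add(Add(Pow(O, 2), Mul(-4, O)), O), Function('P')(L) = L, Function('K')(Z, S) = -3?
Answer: 204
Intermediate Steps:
Function('M')(O) = Add(Pow(O, 2), Mul(-3, O))
W = 16 (W = Mul(-8, -2) = 16)
Function('Q')(d) = Add(80, Mul(16, d)) (Function('Q')(d) = Mul(16, Add(5, d)) = Add(80, Mul(16, d)))
Add(Function('Q')(Function('M')(-2)), Mul(Function('K')(4, -9), Function('P')(12))) = Add(Add(80, Mul(16, Mul(-2, Add(-3, -2)))), Mul(-3, 12)) = Add(Add(80, Mul(16, Mul(-2, -5))), -36) = Add(Add(80, Mul(16, 10)), -36) = Add(Add(80, 160), -36) = Add(240, -36) = 204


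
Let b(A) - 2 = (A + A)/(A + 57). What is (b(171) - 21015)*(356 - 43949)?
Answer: 1831908639/2 ≈ 9.1595e+8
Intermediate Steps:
b(A) = 2 + 2*A/(57 + A) (b(A) = 2 + (A + A)/(A + 57) = 2 + (2*A)/(57 + A) = 2 + 2*A/(57 + A))
(b(171) - 21015)*(356 - 43949) = (2*(57 + 2*171)/(57 + 171) - 21015)*(356 - 43949) = (2*(57 + 342)/228 - 21015)*(-43593) = (2*(1/228)*399 - 21015)*(-43593) = (7/2 - 21015)*(-43593) = -42023/2*(-43593) = 1831908639/2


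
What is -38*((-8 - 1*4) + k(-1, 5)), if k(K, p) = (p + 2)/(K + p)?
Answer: 779/2 ≈ 389.50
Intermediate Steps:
k(K, p) = (2 + p)/(K + p)
-38*((-8 - 1*4) + k(-1, 5)) = -38*((-8 - 1*4) + (2 + 5)/(-1 + 5)) = -38*((-8 - 4) + 7/4) = -38*(-12 + (¼)*7) = -38*(-12 + 7/4) = -38*(-41/4) = 779/2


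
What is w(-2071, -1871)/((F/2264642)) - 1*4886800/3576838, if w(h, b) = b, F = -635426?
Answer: 3788119174679429/568203965747 ≈ 6666.8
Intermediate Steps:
w(-2071, -1871)/((F/2264642)) - 1*4886800/3576838 = -1871/((-635426/2264642)) - 1*4886800/3576838 = -1871/((-635426*1/2264642)) - 4886800*1/3576838 = -1871/(-317713/1132321) - 2443400/1788419 = -1871*(-1132321/317713) - 2443400/1788419 = 2118572591/317713 - 2443400/1788419 = 3788119174679429/568203965747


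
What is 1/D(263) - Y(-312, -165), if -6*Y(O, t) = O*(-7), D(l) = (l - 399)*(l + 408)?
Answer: 33217183/91256 ≈ 364.00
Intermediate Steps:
D(l) = (-399 + l)*(408 + l)
Y(O, t) = 7*O/6 (Y(O, t) = -O*(-7)/6 = -(-7)*O/6 = 7*O/6)
1/D(263) - Y(-312, -165) = 1/(-162792 + 263² + 9*263) - 7*(-312)/6 = 1/(-162792 + 69169 + 2367) - 1*(-364) = 1/(-91256) + 364 = -1/91256 + 364 = 33217183/91256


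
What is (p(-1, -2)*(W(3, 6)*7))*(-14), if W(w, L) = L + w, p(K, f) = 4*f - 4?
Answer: 10584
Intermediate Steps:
p(K, f) = -4 + 4*f
(p(-1, -2)*(W(3, 6)*7))*(-14) = ((-4 + 4*(-2))*((6 + 3)*7))*(-14) = ((-4 - 8)*(9*7))*(-14) = -12*63*(-14) = -756*(-14) = 10584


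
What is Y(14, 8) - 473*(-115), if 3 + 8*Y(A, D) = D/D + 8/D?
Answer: 435159/8 ≈ 54395.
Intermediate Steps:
Y(A, D) = -1/4 + 1/D (Y(A, D) = -3/8 + (D/D + 8/D)/8 = -3/8 + (1 + 8/D)/8 = -3/8 + (1/8 + 1/D) = -1/4 + 1/D)
Y(14, 8) - 473*(-115) = (1/4)*(4 - 1*8)/8 - 473*(-115) = (1/4)*(1/8)*(4 - 8) + 54395 = (1/4)*(1/8)*(-4) + 54395 = -1/8 + 54395 = 435159/8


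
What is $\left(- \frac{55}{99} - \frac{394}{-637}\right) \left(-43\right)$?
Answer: $- \frac{15523}{5733} \approx -2.7077$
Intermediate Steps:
$\left(- \frac{55}{99} - \frac{394}{-637}\right) \left(-43\right) = \left(\left(-55\right) \frac{1}{99} - - \frac{394}{637}\right) \left(-43\right) = \left(- \frac{5}{9} + \frac{394}{637}\right) \left(-43\right) = \frac{361}{5733} \left(-43\right) = - \frac{15523}{5733}$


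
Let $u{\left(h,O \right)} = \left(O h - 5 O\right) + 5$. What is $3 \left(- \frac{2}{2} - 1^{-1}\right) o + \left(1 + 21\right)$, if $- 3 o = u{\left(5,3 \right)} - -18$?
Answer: $68$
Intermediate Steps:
$u{\left(h,O \right)} = 5 - 5 O + O h$ ($u{\left(h,O \right)} = \left(- 5 O + O h\right) + 5 = 5 - 5 O + O h$)
$o = - \frac{23}{3}$ ($o = - \frac{\left(5 - 15 + 3 \cdot 5\right) - -18}{3} = - \frac{\left(5 - 15 + 15\right) + 18}{3} = - \frac{5 + 18}{3} = \left(- \frac{1}{3}\right) 23 = - \frac{23}{3} \approx -7.6667$)
$3 \left(- \frac{2}{2} - 1^{-1}\right) o + \left(1 + 21\right) = 3 \left(- \frac{2}{2} - 1^{-1}\right) \left(- \frac{23}{3}\right) + \left(1 + 21\right) = 3 \left(\left(-2\right) \frac{1}{2} - 1\right) \left(- \frac{23}{3}\right) + 22 = 3 \left(-1 - 1\right) \left(- \frac{23}{3}\right) + 22 = 3 \left(-2\right) \left(- \frac{23}{3}\right) + 22 = \left(-6\right) \left(- \frac{23}{3}\right) + 22 = 46 + 22 = 68$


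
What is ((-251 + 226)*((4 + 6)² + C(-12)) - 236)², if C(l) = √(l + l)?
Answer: 7470696 + 273600*I*√6 ≈ 7.4707e+6 + 6.7018e+5*I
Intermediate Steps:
C(l) = √2*√l (C(l) = √(2*l) = √2*√l)
((-251 + 226)*((4 + 6)² + C(-12)) - 236)² = ((-251 + 226)*((4 + 6)² + √2*√(-12)) - 236)² = (-25*(10² + √2*(2*I*√3)) - 236)² = (-25*(100 + 2*I*√6) - 236)² = ((-2500 - 50*I*√6) - 236)² = (-2736 - 50*I*√6)²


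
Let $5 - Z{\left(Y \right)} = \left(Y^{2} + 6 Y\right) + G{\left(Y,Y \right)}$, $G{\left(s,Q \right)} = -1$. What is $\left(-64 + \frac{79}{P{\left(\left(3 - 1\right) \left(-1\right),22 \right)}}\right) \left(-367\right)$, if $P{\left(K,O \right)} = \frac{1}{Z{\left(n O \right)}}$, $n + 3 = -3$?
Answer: $482061106$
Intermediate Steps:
$n = -6$ ($n = -3 - 3 = -6$)
$Z{\left(Y \right)} = 6 - Y^{2} - 6 Y$ ($Z{\left(Y \right)} = 5 - \left(\left(Y^{2} + 6 Y\right) - 1\right) = 5 - \left(-1 + Y^{2} + 6 Y\right) = 6 - Y^{2} - 6 Y$)
$P{\left(K,O \right)} = \frac{1}{6 - 36 O^{2} + 36 O}$ ($P{\left(K,O \right)} = \frac{1}{6 - \left(- 6 O\right)^{2} - 6 \left(- 6 O\right)} = \frac{1}{6 - 36 O^{2} + 36 O}$)
$\left(-64 + \frac{79}{P{\left(\left(3 - 1\right) \left(-1\right),22 \right)}}\right) \left(-367\right) = \left(-64 + \frac{79}{\frac{1}{6 - 36 \cdot 22^{2} + 36 \cdot 22}}\right) \left(-367\right) = \left(-64 + \frac{79}{\frac{1}{6 - 17424 + 792}}\right) \left(-367\right) = \left(-64 + \frac{79}{\frac{1}{-16626}}\right) \left(-367\right) = \left(-64 + \frac{79}{- \frac{1}{16626}}\right) \left(-367\right) = \left(-64 + 79 \left(-16626\right)\right) \left(-367\right) = \left(-64 - 1313454\right) \left(-367\right) = \left(-1313518\right) \left(-367\right) = 482061106$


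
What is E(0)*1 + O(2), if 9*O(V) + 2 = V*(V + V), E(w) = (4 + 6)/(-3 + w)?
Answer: -8/3 ≈ -2.6667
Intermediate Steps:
E(w) = 10/(-3 + w)
O(V) = -2/9 + 2*V²/9 (O(V) = -2/9 + (V*(V + V))/9 = -2/9 + (V*(2*V))/9 = -2/9 + (2*V²)/9 = -2/9 + 2*V²/9)
E(0)*1 + O(2) = (10/(-3 + 0))*1 + (-2/9 + (2/9)*2²) = (10/(-3))*1 + (-2/9 + (2/9)*4) = (10*(-⅓))*1 + (-2/9 + 8/9) = -10/3*1 + ⅔ = -10/3 + ⅔ = -8/3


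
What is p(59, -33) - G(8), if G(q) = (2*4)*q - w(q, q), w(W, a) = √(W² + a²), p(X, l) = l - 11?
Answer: -108 + 8*√2 ≈ -96.686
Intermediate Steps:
p(X, l) = -11 + l
G(q) = 8*q - √2*√(q²) (G(q) = (2*4)*q - √(q² + q²) = 8*q - √(2*q²) = 8*q - √2*√(q²))
p(59, -33) - G(8) = (-11 - 33) - (8*8 - √2*√(8²)) = -44 - (64 - √2*√64) = -44 - (64 - 1*√2*8) = -44 - (64 - 8*√2) = -44 + (-64 + 8*√2) = -108 + 8*√2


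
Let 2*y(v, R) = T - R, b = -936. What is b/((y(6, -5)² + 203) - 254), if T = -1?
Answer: 936/47 ≈ 19.915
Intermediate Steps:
y(v, R) = -½ - R/2 (y(v, R) = (-1 - R)/2 = -½ - R/2)
b/((y(6, -5)² + 203) - 254) = -936/(((-½ - ½*(-5))² + 203) - 254) = -936/(((-½ + 5/2)² + 203) - 254) = -936/((2² + 203) - 254) = -936/((4 + 203) - 254) = -936/(207 - 254) = -936/(-47) = -936*(-1/47) = 936/47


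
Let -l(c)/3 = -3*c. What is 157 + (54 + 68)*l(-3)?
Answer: -3137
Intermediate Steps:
l(c) = 9*c (l(c) = -(-9)*c = 9*c)
157 + (54 + 68)*l(-3) = 157 + (54 + 68)*(9*(-3)) = 157 + 122*(-27) = 157 - 3294 = -3137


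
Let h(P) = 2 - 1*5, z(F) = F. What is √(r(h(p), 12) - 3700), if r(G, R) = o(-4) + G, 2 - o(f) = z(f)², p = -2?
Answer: 3*I*√413 ≈ 60.967*I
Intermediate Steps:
o(f) = 2 - f²
h(P) = -3 (h(P) = 2 - 5 = -3)
r(G, R) = -14 + G (r(G, R) = (2 - 1*(-4)²) + G = (2 - 1*16) + G = (2 - 16) + G = -14 + G)
√(r(h(p), 12) - 3700) = √((-14 - 3) - 3700) = √(-17 - 3700) = √(-3717) = 3*I*√413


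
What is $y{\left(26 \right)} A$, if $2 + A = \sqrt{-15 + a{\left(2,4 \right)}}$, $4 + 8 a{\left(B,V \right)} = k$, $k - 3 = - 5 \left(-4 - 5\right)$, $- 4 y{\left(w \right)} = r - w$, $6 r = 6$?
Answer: $- \frac{25}{2} + \frac{25 i \sqrt{38}}{8} \approx -12.5 + 19.264 i$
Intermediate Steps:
$r = 1$ ($r = \frac{1}{6} \cdot 6 = 1$)
$y{\left(w \right)} = - \frac{1}{4} + \frac{w}{4}$ ($y{\left(w \right)} = - \frac{1 - w}{4} = - \frac{1}{4} + \frac{w}{4}$)
$k = 48$ ($k = 3 - 5 \left(-4 - 5\right) = 3 - -45 = 3 + 45 = 48$)
$a{\left(B,V \right)} = \frac{11}{2}$ ($a{\left(B,V \right)} = - \frac{1}{2} + \frac{1}{8} \cdot 48 = - \frac{1}{2} + 6 = \frac{11}{2}$)
$A = -2 + \frac{i \sqrt{38}}{2}$ ($A = -2 + \sqrt{-15 + \frac{11}{2}} = -2 + \sqrt{- \frac{19}{2}} = -2 + \frac{i \sqrt{38}}{2} \approx -2.0 + 3.0822 i$)
$y{\left(26 \right)} A = \left(- \frac{1}{4} + \frac{1}{4} \cdot 26\right) \left(-2 + \frac{i \sqrt{38}}{2}\right) = \left(- \frac{1}{4} + \frac{13}{2}\right) \left(-2 + \frac{i \sqrt{38}}{2}\right) = \frac{25 \left(-2 + \frac{i \sqrt{38}}{2}\right)}{4} = - \frac{25}{2} + \frac{25 i \sqrt{38}}{8}$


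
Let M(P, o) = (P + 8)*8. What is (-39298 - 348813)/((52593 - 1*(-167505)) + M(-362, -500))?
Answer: -388111/217266 ≈ -1.7863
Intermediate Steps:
M(P, o) = 64 + 8*P (M(P, o) = (8 + P)*8 = 64 + 8*P)
(-39298 - 348813)/((52593 - 1*(-167505)) + M(-362, -500)) = (-39298 - 348813)/((52593 - 1*(-167505)) + (64 + 8*(-362))) = -388111/((52593 + 167505) + (64 - 2896)) = -388111/(220098 - 2832) = -388111/217266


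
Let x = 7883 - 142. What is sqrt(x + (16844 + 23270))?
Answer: sqrt(47855) ≈ 218.76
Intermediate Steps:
x = 7741
sqrt(x + (16844 + 23270)) = sqrt(7741 + (16844 + 23270)) = sqrt(7741 + 40114) = sqrt(47855)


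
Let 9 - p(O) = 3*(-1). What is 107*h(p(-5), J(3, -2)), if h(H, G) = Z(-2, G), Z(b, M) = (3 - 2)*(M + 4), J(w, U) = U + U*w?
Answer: -428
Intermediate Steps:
p(O) = 12 (p(O) = 9 - 3*(-1) = 9 - 1*(-3) = 9 + 3 = 12)
Z(b, M) = 4 + M (Z(b, M) = 1*(4 + M) = 4 + M)
h(H, G) = 4 + G
107*h(p(-5), J(3, -2)) = 107*(4 - 2*(1 + 3)) = 107*(4 - 2*4) = 107*(4 - 8) = 107*(-4) = -428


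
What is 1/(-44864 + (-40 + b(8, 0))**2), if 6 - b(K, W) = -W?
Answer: -1/43708 ≈ -2.2879e-5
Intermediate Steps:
b(K, W) = 6 + W (b(K, W) = 6 - (-1)*W = 6 + W)
1/(-44864 + (-40 + b(8, 0))**2) = 1/(-44864 + (-40 + (6 + 0))**2) = 1/(-44864 + (-40 + 6)**2) = 1/(-44864 + (-34)**2) = 1/(-44864 + 1156) = 1/(-43708) = -1/43708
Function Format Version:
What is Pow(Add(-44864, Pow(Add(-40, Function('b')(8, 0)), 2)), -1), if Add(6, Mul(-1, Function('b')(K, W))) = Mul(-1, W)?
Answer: Rational(-1, 43708) ≈ -2.2879e-5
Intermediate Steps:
Function('b')(K, W) = Add(6, W) (Function('b')(K, W) = Add(6, Mul(-1, Mul(-1, W))) = Add(6, W))
Pow(Add(-44864, Pow(Add(-40, Function('b')(8, 0)), 2)), -1) = Pow(Add(-44864, Pow(Add(-40, Add(6, 0)), 2)), -1) = Pow(Add(-44864, Pow(Add(-40, 6), 2)), -1) = Pow(Add(-44864, Pow(-34, 2)), -1) = Pow(Add(-44864, 1156), -1) = Pow(-43708, -1) = Rational(-1, 43708)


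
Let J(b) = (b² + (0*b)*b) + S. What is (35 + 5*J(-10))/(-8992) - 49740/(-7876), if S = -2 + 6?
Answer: 110722725/17705248 ≈ 6.2537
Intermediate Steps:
S = 4
J(b) = 4 + b² (J(b) = (b² + (0*b)*b) + 4 = (b² + 0*b) + 4 = (b² + 0) + 4 = b² + 4 = 4 + b²)
(35 + 5*J(-10))/(-8992) - 49740/(-7876) = (35 + 5*(4 + (-10)²))/(-8992) - 49740/(-7876) = (35 + 5*(4 + 100))*(-1/8992) - 49740*(-1/7876) = (35 + 5*104)*(-1/8992) + 12435/1969 = (35 + 520)*(-1/8992) + 12435/1969 = 555*(-1/8992) + 12435/1969 = -555/8992 + 12435/1969 = 110722725/17705248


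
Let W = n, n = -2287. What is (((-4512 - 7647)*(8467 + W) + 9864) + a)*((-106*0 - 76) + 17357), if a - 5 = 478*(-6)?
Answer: -1298418631939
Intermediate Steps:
W = -2287
a = -2863 (a = 5 + 478*(-6) = 5 - 2868 = -2863)
(((-4512 - 7647)*(8467 + W) + 9864) + a)*((-106*0 - 76) + 17357) = (((-4512 - 7647)*(8467 - 2287) + 9864) - 2863)*((-106*0 - 76) + 17357) = ((-12159*6180 + 9864) - 2863)*((0 - 76) + 17357) = ((-75142620 + 9864) - 2863)*(-76 + 17357) = (-75132756 - 2863)*17281 = -75135619*17281 = -1298418631939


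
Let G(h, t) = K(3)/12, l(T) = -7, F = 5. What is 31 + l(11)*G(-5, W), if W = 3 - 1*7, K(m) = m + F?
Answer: 79/3 ≈ 26.333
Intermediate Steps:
K(m) = 5 + m (K(m) = m + 5 = 5 + m)
W = -4 (W = 3 - 7 = -4)
G(h, t) = ⅔ (G(h, t) = (5 + 3)/12 = 8*(1/12) = ⅔)
31 + l(11)*G(-5, W) = 31 - 7*⅔ = 31 - 14/3 = 79/3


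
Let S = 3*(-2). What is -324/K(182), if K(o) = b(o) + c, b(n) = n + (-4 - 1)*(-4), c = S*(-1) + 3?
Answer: -324/211 ≈ -1.5355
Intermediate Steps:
S = -6
c = 9 (c = -6*(-1) + 3 = 6 + 3 = 9)
b(n) = 20 + n (b(n) = n - 5*(-4) = n + 20 = 20 + n)
K(o) = 29 + o (K(o) = (20 + o) + 9 = 29 + o)
-324/K(182) = -324/(29 + 182) = -324/211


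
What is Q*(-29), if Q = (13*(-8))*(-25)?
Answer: -75400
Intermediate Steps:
Q = 2600 (Q = -104*(-25) = 2600)
Q*(-29) = 2600*(-29) = -75400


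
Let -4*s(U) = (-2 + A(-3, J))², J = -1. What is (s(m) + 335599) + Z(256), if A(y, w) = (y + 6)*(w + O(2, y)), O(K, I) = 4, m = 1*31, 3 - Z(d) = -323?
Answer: 1343651/4 ≈ 3.3591e+5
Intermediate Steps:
Z(d) = 326 (Z(d) = 3 - 1*(-323) = 3 + 323 = 326)
m = 31
A(y, w) = (4 + w)*(6 + y) (A(y, w) = (y + 6)*(w + 4) = (6 + y)*(4 + w) = (4 + w)*(6 + y))
s(U) = -49/4 (s(U) = -(-2 + (24 + 4*(-3) + 6*(-1) - 1*(-3)))²/4 = -(-2 + (24 - 12 - 6 + 3))²/4 = -(-2 + 9)²/4 = -¼*7² = -¼*49 = -49/4)
(s(m) + 335599) + Z(256) = (-49/4 + 335599) + 326 = 1342347/4 + 326 = 1343651/4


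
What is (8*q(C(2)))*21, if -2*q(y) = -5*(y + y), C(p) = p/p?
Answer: 840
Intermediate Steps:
C(p) = 1
q(y) = 5*y (q(y) = -(-5)*(y + y)/2 = -(-5)*2*y/2 = -(-5)*y = 5*y)
(8*q(C(2)))*21 = (8*(5*1))*21 = (8*5)*21 = 40*21 = 840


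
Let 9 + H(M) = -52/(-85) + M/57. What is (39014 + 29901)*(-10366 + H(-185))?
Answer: -693004222988/969 ≈ -7.1517e+8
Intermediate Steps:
H(M) = -713/85 + M/57 (H(M) = -9 + (-52/(-85) + M/57) = -9 + (-52*(-1/85) + M*(1/57)) = -9 + (52/85 + M/57) = -713/85 + M/57)
(39014 + 29901)*(-10366 + H(-185)) = (39014 + 29901)*(-10366 + (-713/85 + (1/57)*(-185))) = 68915*(-10366 + (-713/85 - 185/57)) = 68915*(-10366 - 56366/4845) = 68915*(-50279636/4845) = -693004222988/969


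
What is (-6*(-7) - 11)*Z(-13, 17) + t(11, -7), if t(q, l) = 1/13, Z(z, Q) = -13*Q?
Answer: -89062/13 ≈ -6850.9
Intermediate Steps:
t(q, l) = 1/13
(-6*(-7) - 11)*Z(-13, 17) + t(11, -7) = (-6*(-7) - 11)*(-13*17) + 1/13 = (42 - 11)*(-221) + 1/13 = 31*(-221) + 1/13 = -6851 + 1/13 = -89062/13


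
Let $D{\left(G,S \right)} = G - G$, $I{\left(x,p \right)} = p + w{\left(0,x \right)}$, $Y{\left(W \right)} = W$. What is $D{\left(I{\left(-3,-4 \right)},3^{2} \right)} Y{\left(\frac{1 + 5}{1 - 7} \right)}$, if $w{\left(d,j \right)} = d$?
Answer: $0$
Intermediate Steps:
$I{\left(x,p \right)} = p$ ($I{\left(x,p \right)} = p + 0 = p$)
$D{\left(G,S \right)} = 0$
$D{\left(I{\left(-3,-4 \right)},3^{2} \right)} Y{\left(\frac{1 + 5}{1 - 7} \right)} = 0 \frac{1 + 5}{1 - 7} = 0 \frac{6}{-6} = 0 \cdot 6 \left(- \frac{1}{6}\right) = 0 \left(-1\right) = 0$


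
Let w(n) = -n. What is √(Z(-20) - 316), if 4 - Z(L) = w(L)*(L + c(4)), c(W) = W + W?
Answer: 6*I*√2 ≈ 8.4853*I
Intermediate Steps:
c(W) = 2*W
Z(L) = 4 + L*(8 + L) (Z(L) = 4 - (-L)*(L + 2*4) = 4 - (-L)*(L + 8) = 4 - (-L)*(8 + L) = 4 - (-1)*L*(8 + L) = 4 + L*(8 + L))
√(Z(-20) - 316) = √((4 + (-20)² + 8*(-20)) - 316) = √((4 + 400 - 160) - 316) = √(244 - 316) = √(-72) = 6*I*√2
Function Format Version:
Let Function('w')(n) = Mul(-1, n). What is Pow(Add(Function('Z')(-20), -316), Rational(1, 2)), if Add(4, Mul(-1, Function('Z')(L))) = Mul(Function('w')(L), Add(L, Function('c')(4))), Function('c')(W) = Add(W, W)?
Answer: Mul(6, I, Pow(2, Rational(1, 2))) ≈ Mul(8.4853, I)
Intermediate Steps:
Function('c')(W) = Mul(2, W)
Function('Z')(L) = Add(4, Mul(L, Add(8, L))) (Function('Z')(L) = Add(4, Mul(-1, Mul(Mul(-1, L), Add(L, Mul(2, 4))))) = Add(4, Mul(-1, Mul(Mul(-1, L), Add(L, 8)))) = Add(4, Mul(-1, Mul(Mul(-1, L), Add(8, L)))) = Add(4, Mul(-1, Mul(-1, L, Add(8, L)))) = Add(4, Mul(L, Add(8, L))))
Pow(Add(Function('Z')(-20), -316), Rational(1, 2)) = Pow(Add(Add(4, Pow(-20, 2), Mul(8, -20)), -316), Rational(1, 2)) = Pow(Add(Add(4, 400, -160), -316), Rational(1, 2)) = Pow(Add(244, -316), Rational(1, 2)) = Pow(-72, Rational(1, 2)) = Mul(6, I, Pow(2, Rational(1, 2)))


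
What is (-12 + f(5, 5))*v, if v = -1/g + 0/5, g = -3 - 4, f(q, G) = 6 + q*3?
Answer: 9/7 ≈ 1.2857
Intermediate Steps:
f(q, G) = 6 + 3*q
g = -7
v = ⅐ (v = -1/(-7) + 0/5 = -1*(-⅐) + 0*(⅕) = ⅐ + 0 = ⅐ ≈ 0.14286)
(-12 + f(5, 5))*v = (-12 + (6 + 3*5))*(⅐) = (-12 + (6 + 15))*(⅐) = (-12 + 21)*(⅐) = 9*(⅐) = 9/7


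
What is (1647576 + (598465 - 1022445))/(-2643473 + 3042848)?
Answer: 1223596/399375 ≈ 3.0638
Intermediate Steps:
(1647576 + (598465 - 1022445))/(-2643473 + 3042848) = (1647576 - 423980)/399375 = 1223596*(1/399375) = 1223596/399375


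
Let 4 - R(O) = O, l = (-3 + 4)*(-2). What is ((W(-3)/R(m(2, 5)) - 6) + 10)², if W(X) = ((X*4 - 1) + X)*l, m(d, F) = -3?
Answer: 3600/49 ≈ 73.469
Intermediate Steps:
l = -2 (l = 1*(-2) = -2)
R(O) = 4 - O
W(X) = 2 - 10*X (W(X) = ((X*4 - 1) + X)*(-2) = ((4*X - 1) + X)*(-2) = ((-1 + 4*X) + X)*(-2) = (-1 + 5*X)*(-2) = 2 - 10*X)
((W(-3)/R(m(2, 5)) - 6) + 10)² = (((2 - 10*(-3))/(4 - 1*(-3)) - 6) + 10)² = (((2 + 30)/(4 + 3) - 6) + 10)² = ((32/7 - 6) + 10)² = (-10/7 + 10)² = (60/7)² = 3600/49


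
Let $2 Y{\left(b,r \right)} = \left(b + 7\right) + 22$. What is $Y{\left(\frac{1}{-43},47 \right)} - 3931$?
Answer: $- \frac{168410}{43} \approx -3916.5$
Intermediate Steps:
$Y{\left(b,r \right)} = \frac{29}{2} + \frac{b}{2}$ ($Y{\left(b,r \right)} = \frac{\left(b + 7\right) + 22}{2} = \frac{\left(7 + b\right) + 22}{2} = \frac{29 + b}{2} = \frac{29}{2} + \frac{b}{2}$)
$Y{\left(\frac{1}{-43},47 \right)} - 3931 = \left(\frac{29}{2} + \frac{1}{2 \left(-43\right)}\right) - 3931 = \left(\frac{29}{2} + \frac{1}{2} \left(- \frac{1}{43}\right)\right) - 3931 = \left(\frac{29}{2} - \frac{1}{86}\right) - 3931 = \frac{623}{43} - 3931 = - \frac{168410}{43}$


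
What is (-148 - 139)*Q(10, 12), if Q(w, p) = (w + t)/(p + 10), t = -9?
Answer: -287/22 ≈ -13.045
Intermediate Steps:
Q(w, p) = (-9 + w)/(10 + p) (Q(w, p) = (w - 9)/(p + 10) = (-9 + w)/(10 + p))
(-148 - 139)*Q(10, 12) = (-148 - 139)*((-9 + 10)/(10 + 12)) = -287/22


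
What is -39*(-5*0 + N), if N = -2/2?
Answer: 39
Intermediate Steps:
N = -1 (N = -2*½ = -1)
-39*(-5*0 + N) = -39*(-5*0 - 1) = -39*(0 - 1) = -39*(-1) = 39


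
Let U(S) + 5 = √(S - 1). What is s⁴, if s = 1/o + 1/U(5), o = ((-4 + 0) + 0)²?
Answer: 28561/5308416 ≈ 0.0053803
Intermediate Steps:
U(S) = -5 + √(-1 + S) (U(S) = -5 + √(S - 1) = -5 + √(-1 + S))
o = 16 (o = (-4 + 0)² = (-4)² = 16)
s = -13/48 (s = 1/16 + 1/(-5 + √(-1 + 5)) = 1*(1/16) + 1/(-5 + √4) = 1/16 + 1/(-5 + 2) = 1/16 + 1/(-3) = 1/16 + 1*(-⅓) = 1/16 - ⅓ = -13/48 ≈ -0.27083)
s⁴ = (-13/48)⁴ = 28561/5308416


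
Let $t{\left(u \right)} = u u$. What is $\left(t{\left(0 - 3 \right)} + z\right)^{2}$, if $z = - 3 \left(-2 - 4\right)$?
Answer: $729$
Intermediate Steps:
$z = 18$ ($z = \left(-3\right) \left(-6\right) = 18$)
$t{\left(u \right)} = u^{2}$
$\left(t{\left(0 - 3 \right)} + z\right)^{2} = \left(\left(0 - 3\right)^{2} + 18\right)^{2} = \left(\left(-3\right)^{2} + 18\right)^{2} = \left(9 + 18\right)^{2} = 27^{2} = 729$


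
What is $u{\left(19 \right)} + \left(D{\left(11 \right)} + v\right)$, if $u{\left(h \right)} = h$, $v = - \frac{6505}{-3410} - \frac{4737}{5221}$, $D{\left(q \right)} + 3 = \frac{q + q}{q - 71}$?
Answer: $\frac{444208807}{26705415} \approx 16.634$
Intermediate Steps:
$D{\left(q \right)} = -3 + \frac{2 q}{-71 + q}$ ($D{\left(q \right)} = -3 + \frac{q + q}{q - 71} = -3 + \frac{2 q}{-71 + q}$)
$v = \frac{3561887}{3560722}$ ($v = \left(-6505\right) \left(- \frac{1}{3410}\right) - \frac{4737}{5221} = \frac{1301}{682} - \frac{4737}{5221} = \frac{3561887}{3560722} \approx 1.0003$)
$u{\left(19 \right)} + \left(D{\left(11 \right)} + v\right) = 19 + \left(\frac{213 - 11}{-71 + 11} + \frac{3561887}{3560722}\right) = 19 + \left(\frac{213 - 11}{-60} + \frac{3561887}{3560722}\right) = 19 + \left(\left(- \frac{1}{60}\right) 202 + \frac{3561887}{3560722}\right) = 19 + \left(- \frac{101}{30} + \frac{3561887}{3560722}\right) = 19 - \frac{63194078}{26705415} = \frac{444208807}{26705415}$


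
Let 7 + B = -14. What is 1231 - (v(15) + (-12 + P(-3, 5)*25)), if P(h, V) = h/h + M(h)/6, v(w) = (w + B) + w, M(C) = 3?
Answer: 2393/2 ≈ 1196.5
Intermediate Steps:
B = -21 (B = -7 - 14 = -21)
v(w) = -21 + 2*w (v(w) = (w - 21) + w = (-21 + w) + w = -21 + 2*w)
P(h, V) = 3/2 (P(h, V) = h/h + 3/6 = 1 + 3*(1/6) = 1 + 1/2 = 3/2)
1231 - (v(15) + (-12 + P(-3, 5)*25)) = 1231 - ((-21 + 2*15) + (-12 + (3/2)*25)) = 1231 - ((-21 + 30) + (-12 + 75/2)) = 1231 - (9 + 51/2) = 1231 - 1*69/2 = 1231 - 69/2 = 2393/2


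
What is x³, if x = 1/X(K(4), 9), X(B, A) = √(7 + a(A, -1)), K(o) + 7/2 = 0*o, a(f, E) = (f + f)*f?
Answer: 1/2197 ≈ 0.00045517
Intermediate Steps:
a(f, E) = 2*f² (a(f, E) = (2*f)*f = 2*f²)
K(o) = -7/2 (K(o) = -7/2 + 0*o = -7/2 + 0 = -7/2)
X(B, A) = √(7 + 2*A²)
x = 1/13 (x = 1/(√(7 + 2*9²)) = 1/(√(7 + 2*81)) = 1/(√(7 + 162)) = 1/(√169) = 1/13 ≈ 0.076923)
x³ = (1/13)³ = 1/2197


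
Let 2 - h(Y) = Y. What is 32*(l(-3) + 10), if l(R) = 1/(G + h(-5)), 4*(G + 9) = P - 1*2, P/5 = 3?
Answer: 1728/5 ≈ 345.60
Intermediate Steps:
P = 15 (P = 5*3 = 15)
h(Y) = 2 - Y
G = -23/4 (G = -9 + (15 - 1*2)/4 = -9 + (15 - 2)/4 = -9 + (1/4)*13 = -9 + 13/4 = -23/4 ≈ -5.7500)
l(R) = 4/5 (l(R) = 1/(-23/4 + (2 - 1*(-5))) = 1/(-23/4 + (2 + 5)) = 1/(-23/4 + 7) = 1/(5/4) = 4/5)
32*(l(-3) + 10) = 32*(4/5 + 10) = 32*(54/5) = 1728/5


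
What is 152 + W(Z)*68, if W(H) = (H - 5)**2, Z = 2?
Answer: 764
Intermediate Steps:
W(H) = (-5 + H)**2
152 + W(Z)*68 = 152 + (-5 + 2)**2*68 = 152 + (-3)**2*68 = 152 + 9*68 = 152 + 612 = 764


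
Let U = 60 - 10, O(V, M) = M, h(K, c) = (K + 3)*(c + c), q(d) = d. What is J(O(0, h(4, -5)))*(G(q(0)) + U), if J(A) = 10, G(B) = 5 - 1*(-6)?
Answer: 610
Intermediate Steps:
h(K, c) = 2*c*(3 + K) (h(K, c) = (3 + K)*(2*c) = 2*c*(3 + K))
U = 50
G(B) = 11 (G(B) = 5 + 6 = 11)
J(O(0, h(4, -5)))*(G(q(0)) + U) = 10*(11 + 50) = 10*61 = 610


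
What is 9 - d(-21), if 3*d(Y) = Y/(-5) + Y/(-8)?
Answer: 269/40 ≈ 6.7250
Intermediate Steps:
d(Y) = -13*Y/120 (d(Y) = (Y/(-5) + Y/(-8))/3 = (Y*(-⅕) + Y*(-⅛))/3 = (-Y/5 - Y/8)/3 = (-13*Y/40)/3 = -13*Y/120)
9 - d(-21) = 9 - (-13)*(-21)/120 = 9 - 1*91/40 = 9 - 91/40 = 269/40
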